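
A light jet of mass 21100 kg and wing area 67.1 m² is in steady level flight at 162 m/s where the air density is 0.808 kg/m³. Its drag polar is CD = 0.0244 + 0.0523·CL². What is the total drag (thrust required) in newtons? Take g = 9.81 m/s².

D = 20500 N

In steady level flight, lift balances weight: W = mg = 21100 × 9.81 = 2.0699×10^5 N.
q = ½ρv² = ½ × 0.808 × 162² = 10600 Pa.
CL = 2W/(ρv²S) = 2×2.0699×10^5/(0.808×162²×67.1) = 0.2909.
CD = 0.0244 + 0.0523 × 0.2909² = 0.02883.
D = q·S·CD = 10600 × 67.1 × 0.02883 = 20510 N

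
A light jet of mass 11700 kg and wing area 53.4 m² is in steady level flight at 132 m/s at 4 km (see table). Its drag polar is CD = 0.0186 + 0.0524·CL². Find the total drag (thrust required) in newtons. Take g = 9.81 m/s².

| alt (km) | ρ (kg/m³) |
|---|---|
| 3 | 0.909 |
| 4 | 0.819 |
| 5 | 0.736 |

At 4 km, from the table: ρ = 0.819 kg/m³.
Weight W = mg = 11700 × 9.81 = 1.1478×10^5 N; in level flight L = W.
Dynamic pressure q = 0.5 × 0.819 × 132² = 7135 Pa.
CL = 2W/(ρv²S) = 2×1.1478×10^5/(0.819×132²×53.4) = 0.3012.
CD = 0.0186 + 0.0524 × 0.3012² = 0.02336.
D = q·S·CD = 7135 × 53.4 × 0.02336 = 8899 N

D = 8900 N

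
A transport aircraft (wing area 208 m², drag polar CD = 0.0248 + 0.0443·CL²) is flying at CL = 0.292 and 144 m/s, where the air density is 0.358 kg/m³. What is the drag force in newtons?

D = 22100 N

CD = 0.0248 + 0.0443 × 0.292² = 0.02858
D = ½ρv²S·CD = ½ × 0.358 × 144² × 208 × 0.02858 = 22100 N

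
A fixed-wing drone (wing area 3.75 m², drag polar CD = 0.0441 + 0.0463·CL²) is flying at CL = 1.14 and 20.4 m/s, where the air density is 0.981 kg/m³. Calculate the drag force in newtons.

D = 79.8 N

CD = 0.0441 + 0.0463 × 1.14² = 0.1043
D = ½ρv²S·CD = ½ × 0.981 × 20.4² × 3.75 × 0.1043 = 79.8 N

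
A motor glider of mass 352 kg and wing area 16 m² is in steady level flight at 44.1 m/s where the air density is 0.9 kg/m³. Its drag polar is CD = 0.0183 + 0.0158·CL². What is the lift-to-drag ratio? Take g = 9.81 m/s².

L/D = 12.8

Level flight ⇒ L = W = m·g = 352 × 9.81 = 3453.1 N.
Dynamic pressure q = 0.5 × 0.9 × 44.1² = 875.2 Pa.
CL = 2W/(ρv²S) = 2×3453.1/(0.9×44.1²×16) = 0.2466.
CD = 0.0183 + 0.0158 × 0.2466² = 0.01926.
L/D = CL/CD = 0.2466 / 0.01926 = 12.8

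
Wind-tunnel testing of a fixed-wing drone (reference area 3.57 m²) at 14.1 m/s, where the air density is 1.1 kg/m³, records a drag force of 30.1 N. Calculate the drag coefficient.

CD = 0.0771

From D = ½ρv²S·CD, rearranging gives CD = 2D/(ρv²S).
CD = 2 × 30.1 / (1.1 × 14.1² × 3.57) = 0.0771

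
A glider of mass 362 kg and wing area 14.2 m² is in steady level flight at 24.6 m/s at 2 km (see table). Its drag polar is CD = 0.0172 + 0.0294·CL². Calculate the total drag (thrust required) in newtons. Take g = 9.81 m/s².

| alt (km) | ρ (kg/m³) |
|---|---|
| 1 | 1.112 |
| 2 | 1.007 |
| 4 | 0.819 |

At 2 km, from the table: ρ = 1.007 kg/m³.
Level flight ⇒ L = W = m·g = 362 × 9.81 = 3551.2 N.
q = ½ρv² = ½ × 1.007 × 24.6² = 304.7 Pa.
Required CL = L/(qS) = 3551.2/(304.7·14.2) = 0.8208.
CD = 0.0172 + 0.0294 × 0.8208² = 0.03701.
D = q·S·CD = 304.7 × 14.2 × 0.03701 = 160.1 N

D = 160 N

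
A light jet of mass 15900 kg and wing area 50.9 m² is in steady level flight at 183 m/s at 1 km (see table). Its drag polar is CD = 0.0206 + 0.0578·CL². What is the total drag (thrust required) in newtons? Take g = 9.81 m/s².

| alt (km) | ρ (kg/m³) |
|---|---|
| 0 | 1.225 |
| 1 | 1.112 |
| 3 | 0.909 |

D = 21000 N

At 1 km, from the table: ρ = 1.112 kg/m³.
In steady level flight, lift balances weight: W = mg = 15900 × 9.81 = 1.5598×10^5 N.
q = ½ρv² = ½ × 1.112 × 183² = 18620 Pa.
Required CL = L/(qS) = 1.5598×10^5/(18620·50.9) = 0.1646.
CD = 0.0206 + 0.0578 × 0.1646² = 0.02217.
D = q·S·CD = 18620 × 50.9 × 0.02217 = 21010 N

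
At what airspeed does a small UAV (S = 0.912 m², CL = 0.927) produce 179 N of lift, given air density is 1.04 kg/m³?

L = ½ρv²S·CL ⇒ v = √(2L/(ρ·S·CL))
v = √(2 × 179 / (1.04 × 0.912 × 0.927)) = √407.2 = 20.2 m/s

v = 20.2 m/s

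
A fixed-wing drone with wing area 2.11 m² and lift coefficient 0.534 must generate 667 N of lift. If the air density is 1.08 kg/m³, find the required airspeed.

L = ½ρv²S·CL ⇒ v = √(2L/(ρ·S·CL))
v = √(2 × 667 / (1.08 × 2.11 × 0.534)) = √1096 = 33.1 m/s

v = 33.1 m/s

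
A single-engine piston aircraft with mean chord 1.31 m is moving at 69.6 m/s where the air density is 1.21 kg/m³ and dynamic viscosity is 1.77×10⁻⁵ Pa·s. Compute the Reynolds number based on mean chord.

Re = 6.23×10^6

Re = ρ·v·c/μ = 1.21 × 69.6 × 1.31 / (1.77×10⁻⁵) = 6.23×10^6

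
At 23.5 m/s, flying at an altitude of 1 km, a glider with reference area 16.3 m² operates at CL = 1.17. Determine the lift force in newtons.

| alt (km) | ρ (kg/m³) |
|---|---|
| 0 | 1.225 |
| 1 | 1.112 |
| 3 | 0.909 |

L = 5860 N

At 1 km, from the table: ρ = 1.112 kg/m³.
Dynamic pressure q = ½ρv² = ½ × 1.112 × 23.5² = 307.1 Pa.
L = q·S·CL = 307.1 × 16.3 × 1.17 = 5860 N ≈ 5.86 kN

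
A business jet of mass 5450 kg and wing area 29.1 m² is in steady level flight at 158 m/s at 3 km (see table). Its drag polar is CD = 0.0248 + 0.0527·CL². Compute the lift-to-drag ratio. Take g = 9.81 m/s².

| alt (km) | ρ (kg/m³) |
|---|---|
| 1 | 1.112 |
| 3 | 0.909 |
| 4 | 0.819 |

L/D = 6.18

At 3 km, from the table: ρ = 0.909 kg/m³.
Weight W = mg = 5450 × 9.81 = 53464 N; in level flight L = W.
q = ½ρv² = ½ × 0.909 × 158² = 11350 Pa.
CL = 2W/(ρv²S) = 2×53464/(0.909×158²×29.1) = 0.1619.
CD = 0.0248 + 0.0527 × 0.1619² = 0.02618.
L/D = CL/CD = 0.1619 / 0.02618 = 6.18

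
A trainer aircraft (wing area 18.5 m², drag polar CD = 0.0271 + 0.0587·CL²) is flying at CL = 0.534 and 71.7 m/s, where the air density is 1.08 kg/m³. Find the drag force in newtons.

CD = 0.0271 + 0.0587 × 0.534² = 0.04384
D = ½ρv²S·CD = ½ × 1.08 × 71.7² × 18.5 × 0.04384 = 2250 N

D = 2250 N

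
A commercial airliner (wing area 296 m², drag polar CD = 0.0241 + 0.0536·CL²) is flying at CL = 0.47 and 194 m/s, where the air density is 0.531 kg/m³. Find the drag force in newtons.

CD = 0.0241 + 0.0536 × 0.47² = 0.03594
D = ½ρv²S·CD = ½ × 0.531 × 194² × 296 × 0.03594 = 1.06×10^5 N

D = 1.06×10^5 N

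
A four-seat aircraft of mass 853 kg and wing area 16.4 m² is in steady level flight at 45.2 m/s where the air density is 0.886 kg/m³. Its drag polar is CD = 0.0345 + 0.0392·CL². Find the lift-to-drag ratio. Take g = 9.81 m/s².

L/D = 12

In steady level flight, lift balances weight: W = mg = 853 × 9.81 = 8367.9 N.
Dynamic pressure q = 0.5 × 0.886 × 45.2² = 905.1 Pa.
CL = W/(q·S) = 8367.9 / (905.1 × 16.4) = 0.5638.
CD = 0.0345 + 0.0392 × 0.5638² = 0.04696.
L/D = CL/CD = 0.5638 / 0.04696 = 12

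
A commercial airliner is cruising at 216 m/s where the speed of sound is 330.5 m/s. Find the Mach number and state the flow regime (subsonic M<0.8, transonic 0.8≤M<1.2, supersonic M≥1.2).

M = v/a = 216 / 330.5 = 0.654
M = 0.654 → subsonic.

M = 0.654 (subsonic)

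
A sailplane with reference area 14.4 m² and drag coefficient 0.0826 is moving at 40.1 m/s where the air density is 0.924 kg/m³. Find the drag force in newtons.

D = 884 N

D = ½ρv²S·CD = ½ × 0.924 × 40.1² × 14.4 × 0.0826 = 884 N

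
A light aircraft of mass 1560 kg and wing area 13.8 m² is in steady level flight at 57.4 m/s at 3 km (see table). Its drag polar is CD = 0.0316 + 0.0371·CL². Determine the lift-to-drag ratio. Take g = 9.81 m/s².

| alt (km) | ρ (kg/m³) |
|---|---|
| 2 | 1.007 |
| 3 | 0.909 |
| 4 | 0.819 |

L/D = 14.3

At 3 km, from the table: ρ = 0.909 kg/m³.
Weight W = mg = 1560 × 9.81 = 15304 N; in level flight L = W.
Dynamic pressure q = 0.5 × 0.909 × 57.4² = 1497 Pa.
Required CL = L/(qS) = 15304/(1497·13.8) = 0.7406.
CD = 0.0316 + 0.0371 × 0.7406² = 0.05195.
L/D = CL/CD = 0.7406 / 0.05195 = 14.3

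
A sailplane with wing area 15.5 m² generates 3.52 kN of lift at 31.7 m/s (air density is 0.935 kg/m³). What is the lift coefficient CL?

CL = 0.483

From L = ½ρv²S·CL, rearranging gives CL = 2L/(ρv²S).
CL = 2 × 3520 / (0.935 × 31.7² × 15.5) = 0.483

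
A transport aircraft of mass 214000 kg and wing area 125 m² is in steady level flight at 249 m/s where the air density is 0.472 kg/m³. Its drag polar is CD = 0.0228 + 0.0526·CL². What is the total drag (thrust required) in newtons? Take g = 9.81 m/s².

In steady level flight, lift balances weight: W = mg = 214000 × 9.81 = 2.0993×10^6 N.
Dynamic pressure q = 0.5 × 0.472 × 249² = 14630 Pa.
CL = 2W/(ρv²S) = 2×2.0993×10^6/(0.472×249²×125) = 1.148.
CD = 0.0228 + 0.0526 × 1.148² = 0.0921.
D = q·S·CD = 14630 × 125 × 0.0921 = 1.684×10^5 N

D = 1.68×10^5 N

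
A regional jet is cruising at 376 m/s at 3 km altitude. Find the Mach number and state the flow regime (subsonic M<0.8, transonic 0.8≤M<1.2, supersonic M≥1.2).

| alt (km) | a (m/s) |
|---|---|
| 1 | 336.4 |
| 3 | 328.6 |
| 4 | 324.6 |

M = 1.14 (transonic)

At 3 km, from the table: a = 328.6 m/s.
M = v/a = 376 / 328.6 = 1.14
M = 1.14 → transonic.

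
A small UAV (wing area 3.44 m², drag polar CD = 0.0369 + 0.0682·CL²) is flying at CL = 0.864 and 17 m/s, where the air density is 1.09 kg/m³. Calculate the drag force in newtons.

D = 47.6 N

CD = 0.0369 + 0.0682 × 0.864² = 0.08781
D = ½ρv²S·CD = ½ × 1.09 × 17² × 3.44 × 0.08781 = 47.6 N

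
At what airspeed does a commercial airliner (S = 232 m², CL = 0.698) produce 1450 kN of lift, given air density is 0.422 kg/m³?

L = ½ρv²S·CL ⇒ v = √(2L/(ρ·S·CL))
v = √(2 × 1.45×10^6 / (0.422 × 232 × 0.698)) = √42440 = 206 m/s

v = 206 m/s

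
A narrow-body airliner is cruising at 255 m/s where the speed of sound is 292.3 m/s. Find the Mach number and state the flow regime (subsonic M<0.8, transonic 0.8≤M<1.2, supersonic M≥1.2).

M = v/a = 255 / 292.3 = 0.872
M = 0.872 → transonic.

M = 0.872 (transonic)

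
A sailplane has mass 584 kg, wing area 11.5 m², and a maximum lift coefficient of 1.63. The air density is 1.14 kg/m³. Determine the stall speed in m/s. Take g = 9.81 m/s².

V_stall = 23.2 m/s

Weight W = mg = 584 × 9.81 = 5729 N.
V_stall = √(2W/(ρ·S·CL,max)) = √(2 × 5729 / (1.14 × 11.5 × 1.63))
V_stall = √536.2 = 23.2 m/s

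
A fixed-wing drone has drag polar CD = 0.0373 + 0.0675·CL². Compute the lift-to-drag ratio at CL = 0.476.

L/D = 9.05

CD = 0.0373 + 0.0675 × 0.476² = 0.05259
L/D = CL/CD = 0.476 / 0.05259 = 9.05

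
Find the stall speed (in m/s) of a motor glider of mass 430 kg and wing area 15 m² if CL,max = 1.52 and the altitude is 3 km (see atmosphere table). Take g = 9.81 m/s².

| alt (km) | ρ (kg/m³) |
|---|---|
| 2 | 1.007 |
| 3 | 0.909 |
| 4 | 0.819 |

V_stall = 20.2 m/s

At 3 km, from the table: ρ = 0.909 kg/m³.
Stall occurs when L = W at CL,max. W = mg = 430 × 9.81 = 4218 N.
V_stall = √(2W/(ρ·S·CL,max)) = √(2 × 4218 / (0.909 × 15 × 1.52))
V_stall = √407.1 = 20.2 m/s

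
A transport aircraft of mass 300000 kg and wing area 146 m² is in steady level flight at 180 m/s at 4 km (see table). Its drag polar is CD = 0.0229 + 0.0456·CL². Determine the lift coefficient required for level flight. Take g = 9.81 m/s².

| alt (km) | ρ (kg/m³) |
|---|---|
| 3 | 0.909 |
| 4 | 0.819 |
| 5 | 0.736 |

At 4 km, from the table: ρ = 0.819 kg/m³.
In steady level flight, lift balances weight: W = mg = 300000 × 9.81 = 2.943×10^6 N.
Dynamic pressure q = 0.5 × 0.819 × 180² = 13270 Pa.
CL = 2W/(ρv²S) = 2×2.943×10^6/(0.819×180²×146) = 1.519.

CL = 1.52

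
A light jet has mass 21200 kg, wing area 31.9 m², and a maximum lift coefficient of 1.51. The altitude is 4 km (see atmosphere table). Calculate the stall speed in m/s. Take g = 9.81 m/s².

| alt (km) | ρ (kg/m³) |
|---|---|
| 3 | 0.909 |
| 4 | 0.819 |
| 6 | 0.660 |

V_stall = 103 m/s

At 4 km, from the table: ρ = 0.819 kg/m³.
Stall occurs when L = W at CL,max. W = mg = 21200 × 9.81 = 2.08×10^5 N.
V_stall = √(2W/(ρ·S·CL,max)) = √(2 × 2.08×10^5 / (0.819 × 31.9 × 1.51))
V_stall = √10540 = 103 m/s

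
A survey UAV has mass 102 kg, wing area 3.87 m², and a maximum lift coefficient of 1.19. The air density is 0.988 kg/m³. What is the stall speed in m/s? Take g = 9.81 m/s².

At stall, lift equals weight: L = W = m·g = 102 × 9.81 = 1001 N.
V_stall = √(2W/(ρ·S·CL,max)) = √(2 × 1001 / (0.988 × 3.87 × 1.19))
V_stall = √439.8 = 21 m/s

V_stall = 21 m/s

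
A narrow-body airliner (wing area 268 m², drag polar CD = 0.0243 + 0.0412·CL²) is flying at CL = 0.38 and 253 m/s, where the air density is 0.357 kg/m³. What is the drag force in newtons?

D = 92600 N

CD = 0.0243 + 0.0412 × 0.38² = 0.03025
D = ½ρv²S·CD = ½ × 0.357 × 253² × 268 × 0.03025 = 92600 N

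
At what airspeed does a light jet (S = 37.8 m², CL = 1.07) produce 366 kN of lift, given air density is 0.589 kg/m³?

v = 175 m/s

L = ½ρv²S·CL ⇒ v = √(2L/(ρ·S·CL))
v = √(2 × 3.66×10^5 / (0.589 × 37.8 × 1.07)) = √30730 = 175 m/s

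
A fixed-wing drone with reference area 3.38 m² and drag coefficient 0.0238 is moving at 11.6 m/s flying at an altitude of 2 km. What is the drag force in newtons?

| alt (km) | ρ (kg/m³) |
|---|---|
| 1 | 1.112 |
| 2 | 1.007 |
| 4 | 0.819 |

D = 5.45 N

At 2 km, from the table: ρ = 1.007 kg/m³.
Dynamic pressure q = ½ρv² = ½ × 1.007 × 11.6² = 67.75 Pa.
D = q·S·CD = 67.75 × 3.38 × 0.0238 = 5.45 N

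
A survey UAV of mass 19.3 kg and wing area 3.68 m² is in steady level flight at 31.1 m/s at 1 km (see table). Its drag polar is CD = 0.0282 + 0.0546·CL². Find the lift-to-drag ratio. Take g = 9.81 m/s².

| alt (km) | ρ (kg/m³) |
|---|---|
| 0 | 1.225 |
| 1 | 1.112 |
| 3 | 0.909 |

At 1 km, from the table: ρ = 1.112 kg/m³.
Weight W = mg = 19.3 × 9.81 = 189.33 N; in level flight L = W.
Dynamic pressure q = 0.5 × 1.112 × 31.1² = 537.8 Pa.
Required CL = L/(qS) = 189.33/(537.8·3.68) = 0.09567.
CD = 0.0282 + 0.0546 × 0.09567² = 0.0287.
L/D = CL/CD = 0.09567 / 0.0287 = 3.33

L/D = 3.33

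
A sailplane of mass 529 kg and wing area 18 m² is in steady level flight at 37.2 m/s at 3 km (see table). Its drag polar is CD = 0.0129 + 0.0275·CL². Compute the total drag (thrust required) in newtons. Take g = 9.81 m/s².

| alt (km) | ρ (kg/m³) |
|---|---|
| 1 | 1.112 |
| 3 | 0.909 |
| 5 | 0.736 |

At 3 km, from the table: ρ = 0.909 kg/m³.
Weight W = mg = 529 × 9.81 = 5189.5 N; in level flight L = W.
q = ½ρv² = ½ × 0.909 × 37.2² = 629 Pa.
CL = W/(q·S) = 5189.5 / (629 × 18) = 0.4584.
CD = 0.0129 + 0.0275 × 0.4584² = 0.01868.
D = q·S·CD = 629 × 18 × 0.01868 = 211.5 N

D = 211 N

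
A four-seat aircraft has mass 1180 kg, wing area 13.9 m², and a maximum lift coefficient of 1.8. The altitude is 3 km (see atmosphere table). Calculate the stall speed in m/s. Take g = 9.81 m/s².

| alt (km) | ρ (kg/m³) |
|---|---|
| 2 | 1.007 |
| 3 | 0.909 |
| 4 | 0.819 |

At 3 km, from the table: ρ = 0.909 kg/m³.
At stall, lift equals weight: L = W = m·g = 1180 × 9.81 = 11580 N.
From L = ½ρV²S·CL,max = W: V_stall = √(2W/(ρSCL,max)) = √(2·11580/(0.909·13.9·1.8))
V_stall = √1018 = 31.9 m/s

V_stall = 31.9 m/s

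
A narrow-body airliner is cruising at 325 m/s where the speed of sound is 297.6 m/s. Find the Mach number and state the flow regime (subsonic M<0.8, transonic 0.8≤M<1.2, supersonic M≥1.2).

M = 1.09 (transonic)

M = v/a = 325 / 297.6 = 1.09
M = 1.09 → transonic.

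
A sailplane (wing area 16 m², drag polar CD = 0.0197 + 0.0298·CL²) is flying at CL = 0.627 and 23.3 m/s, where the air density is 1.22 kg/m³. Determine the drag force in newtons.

CD = 0.0197 + 0.0298 × 0.627² = 0.03142
D = ½ρv²S·CD = ½ × 1.22 × 23.3² × 16 × 0.03142 = 166 N

D = 166 N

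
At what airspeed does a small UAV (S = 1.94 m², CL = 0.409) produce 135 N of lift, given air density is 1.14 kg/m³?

L = ½ρv²S·CL ⇒ v = √(2L/(ρ·S·CL))
v = √(2 × 135 / (1.14 × 1.94 × 0.409)) = √298.5 = 17.3 m/s

v = 17.3 m/s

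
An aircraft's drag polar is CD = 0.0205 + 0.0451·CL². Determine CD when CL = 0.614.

CD = 0.0375

CD = 0.0205 + 0.0451 × 0.614² = 0.0205 + 0.017 = 0.0375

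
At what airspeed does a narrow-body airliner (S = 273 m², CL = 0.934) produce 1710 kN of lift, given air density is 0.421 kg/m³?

L = ½ρv²S·CL ⇒ v = √(2L/(ρ·S·CL))
v = √(2 × 1.71×10^6 / (0.421 × 273 × 0.934)) = √31860 = 178 m/s

v = 178 m/s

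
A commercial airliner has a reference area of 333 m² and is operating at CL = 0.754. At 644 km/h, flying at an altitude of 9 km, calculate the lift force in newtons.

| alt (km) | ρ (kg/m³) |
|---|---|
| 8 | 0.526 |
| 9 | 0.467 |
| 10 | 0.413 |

At 9 km, from the table: ρ = 0.467 kg/m³.
Convert speed: v = 644 km/h ÷ 3.6 = 178.9 m/s.
L = ½ρv²S·CL = ½ × 0.467 × 178.9² × 333 × 0.754 = 1.88×10^6 N ≈ 1880 kN

L = 1.88×10^6 N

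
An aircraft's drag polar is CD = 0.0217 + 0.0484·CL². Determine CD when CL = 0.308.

CD = 0.0263

CD = 0.0217 + 0.0484 × 0.308² = 0.0217 + 0.004591 = 0.0263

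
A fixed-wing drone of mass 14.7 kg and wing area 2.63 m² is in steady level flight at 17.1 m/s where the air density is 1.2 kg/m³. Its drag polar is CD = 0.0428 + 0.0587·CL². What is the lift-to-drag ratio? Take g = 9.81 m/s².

L/D = 6.44

Weight W = mg = 14.7 × 9.81 = 144.21 N; in level flight L = W.
Dynamic pressure q = 0.5 × 1.2 × 17.1² = 175.4 Pa.
CL = 2W/(ρv²S) = 2×144.21/(1.2×17.1²×2.63) = 0.3125.
CD = 0.0428 + 0.0587 × 0.3125² = 0.04853.
L/D = CL/CD = 0.3125 / 0.04853 = 6.44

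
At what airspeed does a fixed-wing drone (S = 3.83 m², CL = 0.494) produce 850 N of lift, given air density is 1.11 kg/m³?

L = ½ρv²S·CL ⇒ v = √(2L/(ρ·S·CL))
v = √(2 × 850 / (1.11 × 3.83 × 0.494)) = √809.5 = 28.5 m/s

v = 28.5 m/s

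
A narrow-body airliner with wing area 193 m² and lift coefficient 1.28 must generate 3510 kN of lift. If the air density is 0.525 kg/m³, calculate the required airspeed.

L = ½ρv²S·CL ⇒ v = √(2L/(ρ·S·CL))
v = √(2 × 3.51×10^6 / (0.525 × 193 × 1.28)) = √54130 = 233 m/s

v = 233 m/s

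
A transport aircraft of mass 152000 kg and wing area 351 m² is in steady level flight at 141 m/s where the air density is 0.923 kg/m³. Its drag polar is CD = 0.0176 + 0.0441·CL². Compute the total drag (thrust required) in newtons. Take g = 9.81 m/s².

D = 87100 N

In steady level flight, lift balances weight: W = mg = 152000 × 9.81 = 1.4911×10^6 N.
Dynamic pressure q = 0.5 × 0.923 × 141² = 9175 Pa.
CL = W/(q·S) = 1.4911×10^6 / (9175 × 351) = 0.463.
CD = 0.0176 + 0.0441 × 0.463² = 0.02705.
D = q·S·CD = 9175 × 351 × 0.02705 = 87130 N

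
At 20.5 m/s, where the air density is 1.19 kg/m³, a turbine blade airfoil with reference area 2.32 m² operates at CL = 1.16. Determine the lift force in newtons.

L = 673 N

L = ½ρv²S·CL = ½ × 1.19 × 20.5² × 2.32 × 1.16 = 673 N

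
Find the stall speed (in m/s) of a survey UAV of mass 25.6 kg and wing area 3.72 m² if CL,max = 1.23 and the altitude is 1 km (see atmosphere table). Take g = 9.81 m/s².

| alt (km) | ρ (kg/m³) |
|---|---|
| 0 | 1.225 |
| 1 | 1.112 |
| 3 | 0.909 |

V_stall = 9.94 m/s

At 1 km, from the table: ρ = 1.112 kg/m³.
Weight W = mg = 25.6 × 9.81 = 251.1 N.
From L = ½ρV²S·CL,max = W: V_stall = √(2W/(ρSCL,max)) = √(2·251.1/(1.112·3.72·1.23))
V_stall = √98.72 = 9.94 m/s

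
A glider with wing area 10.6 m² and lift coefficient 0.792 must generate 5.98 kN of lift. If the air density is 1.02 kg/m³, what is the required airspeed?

v = 37.4 m/s

L = ½ρv²S·CL ⇒ v = √(2L/(ρ·S·CL))
v = √(2 × 5980 / (1.02 × 10.6 × 0.792)) = √1397 = 37.4 m/s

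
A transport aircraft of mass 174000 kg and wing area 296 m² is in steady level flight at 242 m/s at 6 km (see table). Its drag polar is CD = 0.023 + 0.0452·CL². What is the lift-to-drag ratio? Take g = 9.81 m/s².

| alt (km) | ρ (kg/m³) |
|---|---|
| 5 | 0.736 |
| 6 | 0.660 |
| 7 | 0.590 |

L/D = 11

At 6 km, from the table: ρ = 0.660 kg/m³.
In steady level flight, lift balances weight: W = mg = 174000 × 9.81 = 1.7069×10^6 N.
Dynamic pressure q = 0.5 × 0.66 × 242² = 19330 Pa.
CL = 2W/(ρv²S) = 2×1.7069×10^6/(0.66×242²×296) = 0.2984.
CD = 0.023 + 0.0452 × 0.2984² = 0.02702.
L/D = CL/CD = 0.2984 / 0.02702 = 11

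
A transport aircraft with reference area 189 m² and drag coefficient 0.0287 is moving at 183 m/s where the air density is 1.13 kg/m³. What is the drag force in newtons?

D = 1.03×10^5 N

Dynamic pressure q = ½ρv² = ½ × 1.13 × 183² = 18920 Pa.
D = q·S·CD = 18920 × 189 × 0.0287 = 1.03×10^5 N ≈ 103 kN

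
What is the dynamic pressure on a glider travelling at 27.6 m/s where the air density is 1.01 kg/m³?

q = 385 Pa

q = ½ρv² = ½ × 1.01 × 27.6² = 385 Pa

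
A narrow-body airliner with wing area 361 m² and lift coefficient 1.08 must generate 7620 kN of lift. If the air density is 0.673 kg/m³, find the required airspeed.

L = ½ρv²S·CL ⇒ v = √(2L/(ρ·S·CL))
v = √(2 × 7.62×10^6 / (0.673 × 361 × 1.08)) = √58080 = 241 m/s

v = 241 m/s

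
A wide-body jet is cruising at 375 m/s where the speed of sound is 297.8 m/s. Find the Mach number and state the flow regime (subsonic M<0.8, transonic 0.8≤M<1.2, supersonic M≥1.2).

M = 1.26 (supersonic)

M = v/a = 375 / 297.8 = 1.26
M = 1.26 → supersonic.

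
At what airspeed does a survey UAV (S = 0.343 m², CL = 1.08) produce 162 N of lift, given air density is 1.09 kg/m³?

L = ½ρv²S·CL ⇒ v = √(2L/(ρ·S·CL))
v = √(2 × 162 / (1.09 × 0.343 × 1.08)) = √802.4 = 28.3 m/s

v = 28.3 m/s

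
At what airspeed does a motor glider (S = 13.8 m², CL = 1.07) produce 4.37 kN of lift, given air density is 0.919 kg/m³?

v = 25.4 m/s

L = ½ρv²S·CL ⇒ v = √(2L/(ρ·S·CL))
v = √(2 × 4370 / (0.919 × 13.8 × 1.07)) = √644.1 = 25.4 m/s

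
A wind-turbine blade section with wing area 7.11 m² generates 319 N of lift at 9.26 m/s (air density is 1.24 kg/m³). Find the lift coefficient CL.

From L = ½ρv²S·CL, rearranging gives CL = 2L/(ρv²S).
CL = 2 × 319 / (1.24 × 9.26² × 7.11) = 0.844

CL = 0.844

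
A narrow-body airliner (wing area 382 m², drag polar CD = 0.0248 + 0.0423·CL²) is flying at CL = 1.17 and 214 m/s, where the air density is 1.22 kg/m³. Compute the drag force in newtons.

CD = 0.0248 + 0.0423 × 1.17² = 0.0827
D = ½ρv²S·CD = ½ × 1.22 × 214² × 382 × 0.0827 = 8.83×10^5 N

D = 8.83×10^5 N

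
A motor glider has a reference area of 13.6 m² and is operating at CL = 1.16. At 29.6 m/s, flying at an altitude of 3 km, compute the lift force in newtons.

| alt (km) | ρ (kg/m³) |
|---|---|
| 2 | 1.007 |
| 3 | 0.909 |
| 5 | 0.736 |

At 3 km, from the table: ρ = 0.909 kg/m³.
L = ½ρv²S·CL = ½ × 0.909 × 29.6² × 13.6 × 1.16 = 6280 N ≈ 6.28 kN

L = 6280 N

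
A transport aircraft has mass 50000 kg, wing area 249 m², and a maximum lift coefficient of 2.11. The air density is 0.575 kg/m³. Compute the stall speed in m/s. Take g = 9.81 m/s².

At stall, lift equals weight: L = W = m·g = 50000 × 9.81 = 4.905×10^5 N.
V_stall = √(2W/(ρ·S·CL,max)) = √(2 × 4.905×10^5 / (0.575 × 249 × 2.11))
V_stall = √3247 = 57 m/s

V_stall = 57 m/s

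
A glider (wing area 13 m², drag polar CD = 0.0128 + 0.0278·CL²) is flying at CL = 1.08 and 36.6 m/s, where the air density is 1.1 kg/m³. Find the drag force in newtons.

D = 433 N

CD = 0.0128 + 0.0278 × 1.08² = 0.04523
D = ½ρv²S·CD = ½ × 1.1 × 36.6² × 13 × 0.04523 = 433 N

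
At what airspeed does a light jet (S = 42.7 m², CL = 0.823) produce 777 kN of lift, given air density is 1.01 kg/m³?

L = ½ρv²S·CL ⇒ v = √(2L/(ρ·S·CL))
v = √(2 × 7.77×10^5 / (1.01 × 42.7 × 0.823)) = √43780 = 209 m/s

v = 209 m/s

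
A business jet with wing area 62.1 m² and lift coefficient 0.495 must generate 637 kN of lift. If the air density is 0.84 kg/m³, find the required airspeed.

v = 222 m/s

L = ½ρv²S·CL ⇒ v = √(2L/(ρ·S·CL))
v = √(2 × 6.37×10^5 / (0.84 × 62.1 × 0.495)) = √49340 = 222 m/s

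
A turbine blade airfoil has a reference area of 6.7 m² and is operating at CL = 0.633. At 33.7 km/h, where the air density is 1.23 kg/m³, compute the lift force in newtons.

Convert speed: v = 33.7 km/h ÷ 3.6 = 9.361 m/s.
Dynamic pressure q = ½ρv² = ½ × 1.23 × 9.361² = 53.89 Pa.
L = q·S·CL = 53.89 × 6.7 × 0.633 = 229 N

L = 229 N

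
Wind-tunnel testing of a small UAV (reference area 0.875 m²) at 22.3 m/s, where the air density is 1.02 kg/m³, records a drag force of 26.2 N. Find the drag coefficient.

CD = 0.118

From D = ½ρv²S·CD, rearranging gives CD = 2D/(ρv²S).
CD = 2 × 26.2 / (1.02 × 22.3² × 0.875) = 0.118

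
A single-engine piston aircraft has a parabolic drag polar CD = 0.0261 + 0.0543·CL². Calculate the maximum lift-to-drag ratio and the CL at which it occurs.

(L/D)max = 13.3, at CL = 0.693

For CD = CD0 + K·CL², (L/D)max occurs at CL* = √(CD0/K) and equals 1/(2√(K·CD0)).
(L/D)max = 1/(2√(0.0543 × 0.0261)) = 1/(2 × 0.03765) = 13.3
CL* = √(0.0261/0.0543) = 0.693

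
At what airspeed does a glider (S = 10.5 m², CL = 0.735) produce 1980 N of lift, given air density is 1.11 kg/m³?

v = 21.5 m/s

L = ½ρv²S·CL ⇒ v = √(2L/(ρ·S·CL))
v = √(2 × 1980 / (1.11 × 10.5 × 0.735)) = √462.3 = 21.5 m/s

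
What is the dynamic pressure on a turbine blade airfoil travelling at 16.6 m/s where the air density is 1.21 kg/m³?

q = ½ρv² = ½ × 1.21 × 16.6² = 167 Pa

q = 167 Pa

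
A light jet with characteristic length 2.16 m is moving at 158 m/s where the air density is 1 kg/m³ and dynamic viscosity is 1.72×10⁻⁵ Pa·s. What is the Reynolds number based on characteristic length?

Re = 1.98×10^7

Re = ρ·v·c/μ = 1 × 158 × 2.16 / (1.72×10⁻⁵) = 1.98×10^7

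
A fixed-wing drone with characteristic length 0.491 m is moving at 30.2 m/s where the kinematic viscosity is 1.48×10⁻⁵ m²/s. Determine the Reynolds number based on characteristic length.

Re = 1×10^6

Re = v·c/ν = 30.2 × 0.491 / (1.48×10⁻⁵) = 1×10^6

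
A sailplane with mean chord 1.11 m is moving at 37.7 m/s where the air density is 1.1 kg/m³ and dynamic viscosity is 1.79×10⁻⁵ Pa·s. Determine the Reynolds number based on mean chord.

Re = 2.57×10^6

Re = ρ·v·c/μ = 1.1 × 37.7 × 1.11 / (1.79×10⁻⁵) = 2.57×10^6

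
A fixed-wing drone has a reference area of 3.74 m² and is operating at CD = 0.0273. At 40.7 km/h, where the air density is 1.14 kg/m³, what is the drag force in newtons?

Convert speed: v = 40.7 km/h ÷ 3.6 = 11.31 m/s.
Dynamic pressure q = ½ρv² = ½ × 1.14 × 11.31² = 72.85 Pa.
D = q·S·CD = 72.85 × 3.74 × 0.0273 = 7.44 N

D = 7.44 N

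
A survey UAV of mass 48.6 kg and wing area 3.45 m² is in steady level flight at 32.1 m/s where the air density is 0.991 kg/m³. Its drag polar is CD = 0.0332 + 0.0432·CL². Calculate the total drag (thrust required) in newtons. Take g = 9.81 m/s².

In steady level flight, lift balances weight: W = mg = 48.6 × 9.81 = 476.77 N.
q = ½ρv² = ½ × 0.991 × 32.1² = 510.6 Pa.
Required CL = L/(qS) = 476.77/(510.6·3.45) = 0.2707.
CD = 0.0332 + 0.0432 × 0.2707² = 0.03636.
D = q·S·CD = 510.6 × 3.45 × 0.03636 = 64.06 N

D = 64.1 N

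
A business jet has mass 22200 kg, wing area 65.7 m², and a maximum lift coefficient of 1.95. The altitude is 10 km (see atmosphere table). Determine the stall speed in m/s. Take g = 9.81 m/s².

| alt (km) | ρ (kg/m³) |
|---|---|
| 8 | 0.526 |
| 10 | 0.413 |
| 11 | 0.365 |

At 10 km, from the table: ρ = 0.413 kg/m³.
Stall occurs when L = W at CL,max. W = mg = 22200 × 9.81 = 2.178×10^5 N.
From L = ½ρV²S·CL,max = W: V_stall = √(2W/(ρSCL,max)) = √(2·2.178×10^5/(0.413·65.7·1.95))
V_stall = √8232 = 90.7 m/s

V_stall = 90.7 m/s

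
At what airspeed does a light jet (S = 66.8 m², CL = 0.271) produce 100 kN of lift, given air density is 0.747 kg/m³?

L = ½ρv²S·CL ⇒ v = √(2L/(ρ·S·CL))
v = √(2 × 1×10^5 / (0.747 × 66.8 × 0.271)) = √14790 = 122 m/s

v = 122 m/s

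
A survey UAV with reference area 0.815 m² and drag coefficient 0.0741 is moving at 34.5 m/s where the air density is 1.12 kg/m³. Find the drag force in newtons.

D = 40.3 N

D = ½ρv²S·CD = ½ × 1.12 × 34.5² × 0.815 × 0.0741 = 40.3 N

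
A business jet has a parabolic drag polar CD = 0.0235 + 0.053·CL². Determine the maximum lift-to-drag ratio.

(L/D)max = 14.2

For CD = CD0 + K·CL², (L/D)max occurs at CL* = √(CD0/K) and equals 1/(2√(K·CD0)).
(L/D)max = 1/(2√(0.053 × 0.0235)) = 1/(2 × 0.03529) = 14.2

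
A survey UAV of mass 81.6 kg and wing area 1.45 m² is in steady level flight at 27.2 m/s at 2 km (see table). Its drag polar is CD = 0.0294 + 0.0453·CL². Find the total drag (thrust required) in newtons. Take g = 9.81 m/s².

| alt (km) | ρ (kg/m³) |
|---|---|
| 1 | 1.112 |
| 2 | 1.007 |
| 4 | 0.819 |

D = 69.6 N

At 2 km, from the table: ρ = 1.007 kg/m³.
In steady level flight, lift balances weight: W = mg = 81.6 × 9.81 = 800.5 N.
Dynamic pressure q = 0.5 × 1.007 × 27.2² = 372.5 Pa.
Required CL = L/(qS) = 800.5/(372.5·1.45) = 1.482.
CD = 0.0294 + 0.0453 × 1.482² = 0.1289.
D = q·S·CD = 372.5 × 1.45 × 0.1289 = 69.62 N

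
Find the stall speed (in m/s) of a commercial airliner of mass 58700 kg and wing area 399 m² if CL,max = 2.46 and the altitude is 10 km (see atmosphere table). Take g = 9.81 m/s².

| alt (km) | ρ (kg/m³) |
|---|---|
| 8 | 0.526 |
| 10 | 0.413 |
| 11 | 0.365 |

V_stall = 53.3 m/s

At 10 km, from the table: ρ = 0.413 kg/m³.
At stall, lift equals weight: L = W = m·g = 58700 × 9.81 = 5.758×10^5 N.
From L = ½ρV²S·CL,max = W: V_stall = √(2W/(ρSCL,max)) = √(2·5.758×10^5/(0.413·399·2.46))
V_stall = √2841 = 53.3 m/s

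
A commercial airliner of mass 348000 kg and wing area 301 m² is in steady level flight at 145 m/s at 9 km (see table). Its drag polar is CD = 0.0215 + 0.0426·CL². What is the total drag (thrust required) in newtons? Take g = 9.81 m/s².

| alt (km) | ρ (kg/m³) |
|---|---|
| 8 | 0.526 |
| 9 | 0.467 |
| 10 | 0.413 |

At 9 km, from the table: ρ = 0.467 kg/m³.
In steady level flight, lift balances weight: W = mg = 348000 × 9.81 = 3.4139×10^6 N.
q = ½ρv² = ½ × 0.467 × 145² = 4909 Pa.
Required CL = L/(qS) = 3.4139×10^6/(4909·301) = 2.31.
CD = 0.0215 + 0.0426 × 2.31² = 0.2489.
D = q·S·CD = 4909 × 301 × 0.2489 = 3.678×10^5 N

D = 3.68×10^5 N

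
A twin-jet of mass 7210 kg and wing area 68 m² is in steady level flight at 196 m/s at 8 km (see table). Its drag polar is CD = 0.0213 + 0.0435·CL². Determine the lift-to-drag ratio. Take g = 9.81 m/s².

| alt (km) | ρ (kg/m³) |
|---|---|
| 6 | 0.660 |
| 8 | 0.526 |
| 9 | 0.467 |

At 8 km, from the table: ρ = 0.526 kg/m³.
Weight W = mg = 7210 × 9.81 = 70730 N; in level flight L = W.
Dynamic pressure q = 0.5 × 0.526 × 196² = 10100 Pa.
CL = 2W/(ρv²S) = 2×70730/(0.526×196²×68) = 0.103.
CD = 0.0213 + 0.0435 × 0.103² = 0.02176.
L/D = CL/CD = 0.103 / 0.02176 = 4.73

L/D = 4.73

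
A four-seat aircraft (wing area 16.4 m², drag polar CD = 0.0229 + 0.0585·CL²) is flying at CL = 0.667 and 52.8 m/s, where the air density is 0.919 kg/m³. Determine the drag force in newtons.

D = 1030 N

CD = 0.0229 + 0.0585 × 0.667² = 0.04893
D = ½ρv²S·CD = ½ × 0.919 × 52.8² × 16.4 × 0.04893 = 1030 N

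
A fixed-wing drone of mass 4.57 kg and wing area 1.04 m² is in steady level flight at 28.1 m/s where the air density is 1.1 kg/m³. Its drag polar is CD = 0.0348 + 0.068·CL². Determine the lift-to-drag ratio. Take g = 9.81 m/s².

L/D = 2.8

In steady level flight, lift balances weight: W = mg = 4.57 × 9.81 = 44.832 N.
q = ½ρv² = ½ × 1.1 × 28.1² = 434.3 Pa.
CL = 2W/(ρv²S) = 2×44.832/(1.1×28.1²×1.04) = 0.09926.
CD = 0.0348 + 0.068 × 0.09926² = 0.03547.
L/D = CL/CD = 0.09926 / 0.03547 = 2.8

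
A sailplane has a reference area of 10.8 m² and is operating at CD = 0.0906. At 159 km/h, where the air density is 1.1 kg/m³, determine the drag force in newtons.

D = 1050 N

Convert speed: v = 159 km/h ÷ 3.6 = 44.17 m/s.
Dynamic pressure q = ½ρv² = ½ × 1.1 × 44.17² = 1073 Pa.
D = q·S·CD = 1073 × 10.8 × 0.0906 = 1050 N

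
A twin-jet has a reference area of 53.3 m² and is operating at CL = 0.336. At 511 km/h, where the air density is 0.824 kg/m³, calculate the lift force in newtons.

Convert speed: v = 511 km/h ÷ 3.6 = 141.9 m/s.
L = ½ρv²S·CL = ½ × 0.824 × 141.9² × 53.3 × 0.336 = 1.49×10^5 N ≈ 149 kN

L = 1.49×10^5 N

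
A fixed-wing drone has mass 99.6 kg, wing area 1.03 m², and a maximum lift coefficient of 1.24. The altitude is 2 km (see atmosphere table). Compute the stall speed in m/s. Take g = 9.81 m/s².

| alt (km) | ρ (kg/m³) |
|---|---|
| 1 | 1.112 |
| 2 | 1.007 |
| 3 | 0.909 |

V_stall = 39 m/s

At 2 km, from the table: ρ = 1.007 kg/m³.
Weight W = mg = 99.6 × 9.81 = 977.1 N.
From L = ½ρV²S·CL,max = W: V_stall = √(2W/(ρSCL,max)) = √(2·977.1/(1.007·1.03·1.24))
V_stall = √1519 = 39 m/s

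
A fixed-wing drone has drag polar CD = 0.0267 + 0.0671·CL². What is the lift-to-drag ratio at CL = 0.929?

L/D = 11

CD = 0.0267 + 0.0671 × 0.929² = 0.08461
L/D = CL/CD = 0.929 / 0.08461 = 11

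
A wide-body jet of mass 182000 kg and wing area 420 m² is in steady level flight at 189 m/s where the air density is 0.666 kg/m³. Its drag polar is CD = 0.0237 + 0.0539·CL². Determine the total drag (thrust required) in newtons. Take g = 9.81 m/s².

D = 1.53×10^5 N

In steady level flight, lift balances weight: W = mg = 182000 × 9.81 = 1.7854×10^6 N.
Dynamic pressure q = 0.5 × 0.666 × 189² = 11900 Pa.
CL = 2W/(ρv²S) = 2×1.7854×10^6/(0.666×189²×420) = 0.3574.
CD = 0.0237 + 0.0539 × 0.3574² = 0.03058.
D = q·S·CD = 11900 × 420 × 0.03058 = 1.528×10^5 N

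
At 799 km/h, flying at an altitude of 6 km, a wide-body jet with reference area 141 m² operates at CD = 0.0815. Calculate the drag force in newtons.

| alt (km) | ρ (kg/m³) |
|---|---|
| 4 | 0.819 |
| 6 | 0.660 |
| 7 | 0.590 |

D = 1.87×10^5 N

At 6 km, from the table: ρ = 0.660 kg/m³.
Convert speed: v = 799 km/h ÷ 3.6 = 221.9 m/s.
D = ½ρv²S·CD = ½ × 0.66 × 221.9² × 141 × 0.0815 = 1.87×10^5 N ≈ 187 kN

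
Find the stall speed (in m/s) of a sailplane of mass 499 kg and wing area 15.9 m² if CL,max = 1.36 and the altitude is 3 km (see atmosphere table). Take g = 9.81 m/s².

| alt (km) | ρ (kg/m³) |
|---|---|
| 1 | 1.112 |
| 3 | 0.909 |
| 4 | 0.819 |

At 3 km, from the table: ρ = 0.909 kg/m³.
At stall, lift equals weight: L = W = m·g = 499 × 9.81 = 4895 N.
From L = ½ρV²S·CL,max = W: V_stall = √(2W/(ρSCL,max)) = √(2·4895/(0.909·15.9·1.36))
V_stall = √498.1 = 22.3 m/s

V_stall = 22.3 m/s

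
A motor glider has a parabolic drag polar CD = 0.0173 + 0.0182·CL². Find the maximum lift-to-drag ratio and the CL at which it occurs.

For CD = CD0 + K·CL², (L/D)max occurs at CL* = √(CD0/K) and equals 1/(2√(K·CD0)).
(L/D)max = 1/(2√(0.0182 × 0.0173)) = 1/(2 × 0.01774) = 28.2
CL* = √(0.0173/0.0182) = 0.975

(L/D)max = 28.2, at CL = 0.975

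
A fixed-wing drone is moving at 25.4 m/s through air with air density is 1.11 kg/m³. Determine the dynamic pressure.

q = ½ρv² = ½ × 1.11 × 25.4² = 358 Pa

q = 358 Pa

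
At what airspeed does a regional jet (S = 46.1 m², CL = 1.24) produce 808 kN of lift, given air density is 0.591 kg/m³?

v = 219 m/s

L = ½ρv²S·CL ⇒ v = √(2L/(ρ·S·CL))
v = √(2 × 8.08×10^5 / (0.591 × 46.1 × 1.24)) = √47830 = 219 m/s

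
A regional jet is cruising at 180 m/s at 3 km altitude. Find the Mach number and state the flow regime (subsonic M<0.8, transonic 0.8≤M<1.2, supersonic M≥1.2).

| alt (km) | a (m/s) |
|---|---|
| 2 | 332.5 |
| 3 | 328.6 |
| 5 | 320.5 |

M = 0.548 (subsonic)

At 3 km, from the table: a = 328.6 m/s.
M = v/a = 180 / 328.6 = 0.548
M = 0.548 → subsonic.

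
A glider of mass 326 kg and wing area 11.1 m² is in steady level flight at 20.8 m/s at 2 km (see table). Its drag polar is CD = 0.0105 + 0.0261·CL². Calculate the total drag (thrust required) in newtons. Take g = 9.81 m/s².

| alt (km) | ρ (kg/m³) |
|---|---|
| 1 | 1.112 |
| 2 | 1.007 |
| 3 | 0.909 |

D = 136 N

At 2 km, from the table: ρ = 1.007 kg/m³.
Weight W = mg = 326 × 9.81 = 3198.1 N; in level flight L = W.
q = ½ρv² = ½ × 1.007 × 20.8² = 217.8 Pa.
CL = W/(q·S) = 3198.1 / (217.8 × 11.1) = 1.323.
CD = 0.0105 + 0.0261 × 1.323² = 0.05616.
D = q·S·CD = 217.8 × 11.1 × 0.05616 = 135.8 N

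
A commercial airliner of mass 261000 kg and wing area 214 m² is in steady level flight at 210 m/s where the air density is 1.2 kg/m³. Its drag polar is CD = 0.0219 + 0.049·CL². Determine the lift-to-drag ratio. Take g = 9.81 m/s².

In steady level flight, lift balances weight: W = mg = 261000 × 9.81 = 2.5604×10^6 N.
q = ½ρv² = ½ × 1.2 × 210² = 26460 Pa.
CL = 2W/(ρv²S) = 2×2.5604×10^6/(1.2×210²×214) = 0.4522.
CD = 0.0219 + 0.049 × 0.4522² = 0.03192.
L/D = CL/CD = 0.4522 / 0.03192 = 14.2

L/D = 14.2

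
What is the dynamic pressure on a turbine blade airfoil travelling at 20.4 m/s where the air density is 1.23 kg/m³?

q = 256 Pa

q = ½ρv² = ½ × 1.23 × 20.4² = 256 Pa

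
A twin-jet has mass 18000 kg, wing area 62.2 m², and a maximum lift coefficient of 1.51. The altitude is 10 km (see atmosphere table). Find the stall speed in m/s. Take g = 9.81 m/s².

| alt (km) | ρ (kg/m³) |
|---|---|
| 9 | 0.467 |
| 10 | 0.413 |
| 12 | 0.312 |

At 10 km, from the table: ρ = 0.413 kg/m³.
Weight W = mg = 18000 × 9.81 = 1.766×10^5 N.
V_stall = √(2W/(ρ·S·CL,max)) = √(2 × 1.766×10^5 / (0.413 × 62.2 × 1.51))
V_stall = √9104 = 95.4 m/s

V_stall = 95.4 m/s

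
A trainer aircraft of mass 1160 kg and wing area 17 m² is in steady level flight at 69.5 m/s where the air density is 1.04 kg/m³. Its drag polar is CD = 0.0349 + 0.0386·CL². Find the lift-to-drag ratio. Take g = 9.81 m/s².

L/D = 7.08

In steady level flight, lift balances weight: W = mg = 1160 × 9.81 = 11380 N.
q = ½ρv² = ½ × 1.04 × 69.5² = 2512 Pa.
CL = W/(q·S) = 11380 / (2512 × 17) = 0.2665.
CD = 0.0349 + 0.0386 × 0.2665² = 0.03764.
L/D = CL/CD = 0.2665 / 0.03764 = 7.08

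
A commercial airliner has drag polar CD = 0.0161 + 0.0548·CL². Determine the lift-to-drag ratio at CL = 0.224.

L/D = 11.9

CD = 0.0161 + 0.0548 × 0.224² = 0.01885
L/D = CL/CD = 0.224 / 0.01885 = 11.9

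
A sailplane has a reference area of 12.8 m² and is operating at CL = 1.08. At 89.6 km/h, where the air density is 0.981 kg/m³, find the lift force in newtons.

Convert speed: v = 89.6 km/h ÷ 3.6 = 24.89 m/s.
L = ½ρv²S·CL = ½ × 0.981 × 24.89² × 12.8 × 1.08 = 4200 N

L = 4200 N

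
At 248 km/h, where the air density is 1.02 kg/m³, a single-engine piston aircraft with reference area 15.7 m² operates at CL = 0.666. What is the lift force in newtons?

Convert speed: v = 248 km/h ÷ 3.6 = 68.89 m/s.
L = ½ρv²S·CL = ½ × 1.02 × 68.89² × 15.7 × 0.666 = 25300 N ≈ 25.3 kN

L = 25300 N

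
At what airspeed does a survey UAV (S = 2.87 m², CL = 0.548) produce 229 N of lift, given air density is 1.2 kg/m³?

L = ½ρv²S·CL ⇒ v = √(2L/(ρ·S·CL))
v = √(2 × 229 / (1.2 × 2.87 × 0.548)) = √242.7 = 15.6 m/s

v = 15.6 m/s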